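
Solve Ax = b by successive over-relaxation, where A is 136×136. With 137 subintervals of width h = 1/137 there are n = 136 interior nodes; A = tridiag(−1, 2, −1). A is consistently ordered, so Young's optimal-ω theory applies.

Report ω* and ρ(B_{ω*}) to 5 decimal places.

ω* = 1.95517, ρ_SOR = 0.95517

With n=136, ρ(Jacobi) = cos(π/137) = 0.99974.
√(1−ρ_J²) = |sin(π/137)| = 0.022929
Young: ω* = 2/(1+√(1−ρ_J²)) = 2/(1+0.022929) = 2/1.022929 = 1.95517.
Hence ρ(B_{ω*}) = 1.95517 − 1 = 0.95517.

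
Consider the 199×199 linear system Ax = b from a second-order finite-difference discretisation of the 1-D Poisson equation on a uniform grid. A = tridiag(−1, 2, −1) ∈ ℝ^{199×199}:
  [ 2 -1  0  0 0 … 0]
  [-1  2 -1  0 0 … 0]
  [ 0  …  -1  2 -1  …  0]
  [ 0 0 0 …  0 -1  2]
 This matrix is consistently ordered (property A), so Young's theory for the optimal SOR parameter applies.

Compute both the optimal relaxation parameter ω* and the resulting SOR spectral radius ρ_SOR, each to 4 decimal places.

[ρ_J] n=199: ρ(B_J) = cos(π/(n+1)) = cos(π/200) = 0.9999.
root = sin(π/200) = 0.01571  (since 1−cos² = sin²).
ω* = 2/(1 + 0.01571) = 2/1.01571 = 1.9691.
[ρ_SOR] ω* − 1 = 0.9691.

ω* = 1.9691, ρ_SOR = 0.9691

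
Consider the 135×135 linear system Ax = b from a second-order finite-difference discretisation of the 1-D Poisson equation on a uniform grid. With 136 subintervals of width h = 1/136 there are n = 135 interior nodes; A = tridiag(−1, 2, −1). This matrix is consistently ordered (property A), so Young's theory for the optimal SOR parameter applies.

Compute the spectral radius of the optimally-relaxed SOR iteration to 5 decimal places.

With n=135, ρ(Jacobi) = cos(π/136) = 0.99973.
√(1−ρ_J²) = |sin(π/136)| = 0.023098
ω* = 2/(1+0.023098) = 1.95485
ρ(B_{ω*}) = ω*−1 = 0.95485

ρ_SOR = 0.95485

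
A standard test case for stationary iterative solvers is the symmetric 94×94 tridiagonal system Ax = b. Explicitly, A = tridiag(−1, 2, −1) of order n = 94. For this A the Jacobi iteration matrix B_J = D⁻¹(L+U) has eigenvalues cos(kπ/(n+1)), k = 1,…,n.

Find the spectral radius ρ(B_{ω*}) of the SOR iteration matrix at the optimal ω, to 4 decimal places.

ρ_SOR = 0.9360

With n=94, ρ(Jacobi) = cos(π/95) = 0.9995.
root = sin(π/95) = 0.03306  (since 1−cos² = sin²).
ω* = 2/(1 + 0.03306) = 2/1.03306 = 1.9360.
Hence ρ(B_{ω*}) = 1.9360 − 1 = 0.9360.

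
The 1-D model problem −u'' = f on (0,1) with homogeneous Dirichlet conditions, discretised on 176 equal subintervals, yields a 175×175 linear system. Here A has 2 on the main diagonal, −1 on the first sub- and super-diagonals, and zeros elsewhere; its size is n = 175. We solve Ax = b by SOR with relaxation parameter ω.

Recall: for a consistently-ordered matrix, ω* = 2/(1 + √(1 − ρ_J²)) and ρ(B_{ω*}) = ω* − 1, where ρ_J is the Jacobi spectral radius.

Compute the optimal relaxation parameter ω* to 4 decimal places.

ω* = 1.9649

[ρ_J] n=175: ρ(B_J) = cos(π/(n+1)) = cos(π/176) = 0.9998.
√(1−ρ_J²) = |sin(π/176)| = 0.01785
Then 2/(1+√(1−ρ_J²)) = 2/(1+0.01785); ω* = 2/1.01785 = 1.9649.
ρ_SOR = ω* − 1 ≈ 0.9649.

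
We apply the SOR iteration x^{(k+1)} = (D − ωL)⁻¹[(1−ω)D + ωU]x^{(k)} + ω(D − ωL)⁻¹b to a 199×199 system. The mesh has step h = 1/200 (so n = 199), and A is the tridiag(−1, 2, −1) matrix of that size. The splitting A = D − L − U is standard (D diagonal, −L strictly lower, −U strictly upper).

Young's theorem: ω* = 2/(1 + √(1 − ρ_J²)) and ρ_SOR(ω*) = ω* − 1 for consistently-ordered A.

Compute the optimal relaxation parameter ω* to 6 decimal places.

ω* = 1.969071

B_J for the 199×199 system has eigenvalues cos(kπ/200); ρ_J = cos(π/200) = 0.999877.
√(1−ρ_J²) = |sin(π/200)| = 0.0157073
ω* = 2 / (1 + 0.0157073) = 2 / 1.0157073 ≈ 1.969071.
ρ_SOR = ω* − 1 ≈ 0.969071.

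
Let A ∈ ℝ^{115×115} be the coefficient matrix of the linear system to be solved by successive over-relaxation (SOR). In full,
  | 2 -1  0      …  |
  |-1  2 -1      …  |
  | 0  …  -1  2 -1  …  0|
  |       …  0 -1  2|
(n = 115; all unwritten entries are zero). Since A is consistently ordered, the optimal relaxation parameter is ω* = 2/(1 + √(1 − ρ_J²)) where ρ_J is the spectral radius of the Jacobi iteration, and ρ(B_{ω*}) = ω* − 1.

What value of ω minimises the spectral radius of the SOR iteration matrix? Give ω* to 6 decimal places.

ω* = 1.947269

n=115: λ(B_J) = 1 − λ(A)/2 = cos(kπ/116); k=1 gives ρ_J = 0.999633.
√(1−ρ_J²) simplifies to sin(π/116) = 0.0270794.
[ω*] 2 ÷ (1 + 0.0270794) = 2 ÷ 1.0270794 = 1.947269.
Hence ρ(B_{ω*}) = 1.947269 − 1 = 0.947269.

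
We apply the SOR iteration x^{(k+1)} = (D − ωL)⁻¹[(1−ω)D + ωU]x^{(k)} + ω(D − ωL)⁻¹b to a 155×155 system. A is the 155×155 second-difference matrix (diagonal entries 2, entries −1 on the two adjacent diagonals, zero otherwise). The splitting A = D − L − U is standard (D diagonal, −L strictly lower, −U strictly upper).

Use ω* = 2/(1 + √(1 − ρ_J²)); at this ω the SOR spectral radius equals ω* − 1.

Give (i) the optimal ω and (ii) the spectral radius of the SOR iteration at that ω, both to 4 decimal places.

spectrum of D⁻¹(L+U) = {cos(kπ/156) : 1≤k≤155}; ρ_J = cos(π/156) = 0.9998.
1 − cos²(π/156) = sin²(π/156) ⇒ √(1−ρ_J²) = sin(π/156) = 0.02014.
So ω* = 2/1.02014 = 1.9605 (Young).
[ρ_SOR] ω* − 1 = 0.9605.

ω* = 1.9605, ρ_SOR = 0.9605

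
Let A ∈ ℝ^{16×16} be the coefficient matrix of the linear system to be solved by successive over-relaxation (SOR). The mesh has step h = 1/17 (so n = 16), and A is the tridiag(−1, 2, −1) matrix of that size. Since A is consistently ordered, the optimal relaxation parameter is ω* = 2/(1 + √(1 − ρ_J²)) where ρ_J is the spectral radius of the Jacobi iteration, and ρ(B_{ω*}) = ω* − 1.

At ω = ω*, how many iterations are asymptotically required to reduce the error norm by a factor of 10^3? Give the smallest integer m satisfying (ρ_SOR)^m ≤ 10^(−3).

m = 19

ρ_J = max_k |cos(kπ/17)| = cos(π/17) = 0.9829731
√(1−ρ_J²) simplifies to sin(π/17) = 0.1837495.
Then 2/(1+√(1−ρ_J²)) = 2/(1+0.1837495); ω* = 2/1.1837495 = 1.6895466.
At ω = 1.6895466 every |λ(B_ω)| = ω−1, so ρ_SOR = 0.6895466.
For 3 digits: m = 3·ln10 / (−ln 0.6895466) = 6.90776/0.371721 = 18.583; round up → m = 19.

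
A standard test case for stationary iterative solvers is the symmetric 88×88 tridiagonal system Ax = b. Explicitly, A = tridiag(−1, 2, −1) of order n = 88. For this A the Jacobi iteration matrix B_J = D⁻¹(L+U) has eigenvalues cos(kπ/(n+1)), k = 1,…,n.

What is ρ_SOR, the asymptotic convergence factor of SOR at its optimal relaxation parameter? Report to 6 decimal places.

ρ_SOR = 0.931823

n=88: λ(B_J) = 1 − λ(A)/2 = cos(kπ/89); k=1 gives ρ_J = 0.999377.
√(1−ρ_J²) simplifies to sin(π/89) = 0.0352915.
So ω* = 2/1.0352915 = 1.931823 (Young).
and ρ(B_{ω*}) = 1.931823 − 1 = 0.931823.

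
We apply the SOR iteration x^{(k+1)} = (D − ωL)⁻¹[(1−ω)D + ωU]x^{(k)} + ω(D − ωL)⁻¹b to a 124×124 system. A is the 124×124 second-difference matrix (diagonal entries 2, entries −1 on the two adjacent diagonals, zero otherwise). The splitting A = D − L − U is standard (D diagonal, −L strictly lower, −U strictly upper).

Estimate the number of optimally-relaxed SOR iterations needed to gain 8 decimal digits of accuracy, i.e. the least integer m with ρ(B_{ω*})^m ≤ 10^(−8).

m = 367

With n=124, ρ(Jacobi) = cos(π/125) = 0.9996842.
√(1−ρ_J²) simplifies to sin(π/125) = 0.0251301.
[ω*] 2 ÷ (1 + 0.0251301) = 2 ÷ 1.0251301 = 1.9509719.
[ρ_SOR] ω* − 1 = 0.9509719.
ρ_SOR^m ≤ 10^(−8) ⇔ m ≥ 8·ln10/(−ln 0.9509719) = 18.4207/0.0502708 = 366.429; m = ⌈366.429⌉ = 367.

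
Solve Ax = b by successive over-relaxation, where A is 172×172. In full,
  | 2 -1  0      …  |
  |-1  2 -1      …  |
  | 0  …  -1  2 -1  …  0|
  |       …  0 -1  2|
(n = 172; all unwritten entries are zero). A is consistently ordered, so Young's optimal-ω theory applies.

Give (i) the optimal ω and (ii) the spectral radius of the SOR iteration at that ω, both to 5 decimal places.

With n=172, ρ(Jacobi) = cos(π/173) = 0.99984.
√(1−ρ_J²) simplifies to sin(π/173) = 0.018158.
ω* = 2 / (1 + 0.018158) = 2 / 1.018158 ≈ 1.96433.
[ρ_SOR] ω* − 1 = 0.96433.

ω* = 1.96433, ρ_SOR = 0.96433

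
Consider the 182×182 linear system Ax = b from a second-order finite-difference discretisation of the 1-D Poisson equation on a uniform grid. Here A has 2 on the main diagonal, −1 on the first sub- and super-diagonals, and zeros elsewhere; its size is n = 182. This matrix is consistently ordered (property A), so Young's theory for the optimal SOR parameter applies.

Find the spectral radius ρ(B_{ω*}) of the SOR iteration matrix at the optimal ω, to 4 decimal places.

½·tridiag(1,0,1) at n=182: λ_k = cos(kπ/183); max |λ| at k=1 ⇒ ρ_J = cos(π/183) ≈ 0.9999.
1 − cos²(π/183) = sin²(π/183) ⇒ √(1−ρ_J²) = sin(π/183) = 0.01717.
ω* = 2/(1+0.01717) = 1.9662
At ω = 1.9662 every |λ(B_ω)| = ω−1, so ρ_SOR = 0.9662.

ρ_SOR = 0.9662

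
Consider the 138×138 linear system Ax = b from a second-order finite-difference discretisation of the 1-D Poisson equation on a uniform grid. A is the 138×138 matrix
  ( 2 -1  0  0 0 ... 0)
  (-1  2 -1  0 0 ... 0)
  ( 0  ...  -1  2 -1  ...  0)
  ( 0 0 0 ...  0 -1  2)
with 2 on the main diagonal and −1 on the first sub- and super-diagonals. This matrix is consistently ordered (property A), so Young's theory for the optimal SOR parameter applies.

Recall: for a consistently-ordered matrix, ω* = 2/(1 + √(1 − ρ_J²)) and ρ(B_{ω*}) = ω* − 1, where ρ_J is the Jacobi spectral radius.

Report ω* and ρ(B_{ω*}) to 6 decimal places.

n=138: λ(B_J) = 1 − λ(A)/2 = cos(kπ/139); k=1 gives ρ_J = 0.999745.
root = sin(π/139) = 0.0225995  (since 1−cos² = sin²).
Then 2/(1+√(1−ρ_J²)) = 2/(1+0.0225995); ω* = 2/1.0225995 = 1.955800.
[ρ_SOR] ω* − 1 = 0.955800.

ω* = 1.955800, ρ_SOR = 0.955800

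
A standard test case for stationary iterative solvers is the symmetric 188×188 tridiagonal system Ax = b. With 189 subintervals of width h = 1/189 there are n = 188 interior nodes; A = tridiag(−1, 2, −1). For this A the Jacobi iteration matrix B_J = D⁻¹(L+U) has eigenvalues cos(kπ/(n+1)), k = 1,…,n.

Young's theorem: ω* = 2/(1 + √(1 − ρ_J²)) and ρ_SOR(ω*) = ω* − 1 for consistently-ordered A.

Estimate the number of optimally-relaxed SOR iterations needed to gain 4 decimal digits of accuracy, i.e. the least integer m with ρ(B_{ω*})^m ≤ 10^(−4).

m = 278

B_J for the 188×188 system has eigenvalues cos(kπ/189); ρ_J = cos(π/189) = 0.9998619.
√(1−ρ_J²) simplifies to sin(π/189) = 0.0166214.
ω* = 2/(1 + 0.0166214) = 2/1.0166214 = 1.9673007.
[ρ_SOR] ω* − 1 = 0.9673007.
For 4 digits: m = 4·ln10 / (−ln 0.9673007) = 9.21034/0.0332459 = 277.037; round up → m = 278.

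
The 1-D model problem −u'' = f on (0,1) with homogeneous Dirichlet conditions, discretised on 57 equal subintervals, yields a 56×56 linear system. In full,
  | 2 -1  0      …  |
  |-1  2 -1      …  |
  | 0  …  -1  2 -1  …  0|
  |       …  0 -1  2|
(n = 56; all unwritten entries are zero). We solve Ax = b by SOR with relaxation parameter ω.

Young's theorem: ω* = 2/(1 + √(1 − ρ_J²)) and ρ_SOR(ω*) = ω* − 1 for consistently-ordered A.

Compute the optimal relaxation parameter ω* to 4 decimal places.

½·tridiag(1,0,1) at n=56: λ_k = cos(kπ/57); max |λ| at k=1 ⇒ ρ_J = cos(π/57) ≈ 0.9985.
√(1−ρ_J²) simplifies to sin(π/57) = 0.05509.
ω* = 2/(1+0.05509) = 1.8956
At ω = 1.8956 every |λ(B_ω)| = ω−1, so ρ_SOR = 0.8956.

ω* = 1.8956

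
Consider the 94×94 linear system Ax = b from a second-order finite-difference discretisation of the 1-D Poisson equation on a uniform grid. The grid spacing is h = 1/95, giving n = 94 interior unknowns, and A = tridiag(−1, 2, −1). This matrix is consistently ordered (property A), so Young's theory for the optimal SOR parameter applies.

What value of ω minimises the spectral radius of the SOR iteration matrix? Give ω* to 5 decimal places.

ω* = 1.93599

B_J for the 94×94 system has eigenvalues cos(kπ/95); ρ_J = cos(π/95) = 0.99945.
√(1−ρ_J²) = |sin(π/95)| = 0.033063
Then 2/(1+√(1−ρ_J²)) = 2/(1+0.033063); ω* = 2/1.033063 = 1.93599.
ρ_SOR = ω* − 1 ≈ 0.93599.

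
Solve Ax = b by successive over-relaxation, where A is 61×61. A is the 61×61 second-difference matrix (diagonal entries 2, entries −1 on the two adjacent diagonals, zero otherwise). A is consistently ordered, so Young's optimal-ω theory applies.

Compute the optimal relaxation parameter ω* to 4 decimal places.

ω* = 1.9036

n=61: λ(B_J) = 1 − λ(A)/2 = cos(kπ/62); k=1 gives ρ_J = 0.9987.
root = sin(π/62) = 0.05065  (since 1−cos² = sin²).
[ω*] 2 ÷ (1 + 0.05065) = 2 ÷ 1.05065 = 1.9036.
and ρ(B_{ω*}) = 1.9036 − 1 = 0.9036.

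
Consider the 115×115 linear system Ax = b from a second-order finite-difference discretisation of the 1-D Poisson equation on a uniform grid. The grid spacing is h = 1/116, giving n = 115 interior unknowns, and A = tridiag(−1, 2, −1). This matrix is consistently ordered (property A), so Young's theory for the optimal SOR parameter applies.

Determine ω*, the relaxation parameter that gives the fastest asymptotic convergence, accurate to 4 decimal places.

ω* = 1.9473

½·tridiag(1,0,1) at n=115: λ_k = cos(kπ/116); max |λ| at k=1 ⇒ ρ_J = cos(π/116) ≈ 0.9996.
root = sin(π/116) = 0.02708  (since 1−cos² = sin²).
ω* = 2 / (1 + 0.02708) = 2 / 1.02708 ≈ 1.9473.
and ρ(B_{ω*}) = 1.9473 − 1 = 0.9473.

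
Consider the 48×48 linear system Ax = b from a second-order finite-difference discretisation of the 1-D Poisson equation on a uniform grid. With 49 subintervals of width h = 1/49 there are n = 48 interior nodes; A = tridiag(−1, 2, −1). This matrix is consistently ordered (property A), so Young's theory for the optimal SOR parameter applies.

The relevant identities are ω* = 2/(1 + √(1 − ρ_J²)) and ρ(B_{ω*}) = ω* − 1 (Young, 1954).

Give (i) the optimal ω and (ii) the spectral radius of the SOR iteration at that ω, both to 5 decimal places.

ρ_J = max_k |cos(kπ/49)| = cos(π/49) = 0.99795
√(1−ρ_J²) = |sin(π/49)| = 0.064070
ω* = 2/(1+0.064070) = 1.87958
Hence ρ(B_{ω*}) = 1.87958 − 1 = 0.87958.

ω* = 1.87958, ρ_SOR = 0.87958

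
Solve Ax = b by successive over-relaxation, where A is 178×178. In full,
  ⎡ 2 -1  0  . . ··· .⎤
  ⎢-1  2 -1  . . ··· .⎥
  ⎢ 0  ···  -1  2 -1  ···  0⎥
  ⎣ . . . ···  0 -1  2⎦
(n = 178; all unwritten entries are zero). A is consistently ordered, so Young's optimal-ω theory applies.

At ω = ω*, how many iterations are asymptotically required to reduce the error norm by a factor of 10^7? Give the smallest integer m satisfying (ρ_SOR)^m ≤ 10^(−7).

m = 460

With n=178, ρ(Jacobi) = cos(π/179) = 0.9998460.
√(1−ρ_J²) = |sin(π/179)| = 0.0175499
So ω* = 2/1.0175499 = 1.9655056 (Young).
Hence ρ(B_{ω*}) = 1.9655056 − 1 = 0.9655056.
7·ln10 = 16.1181; −ln(0.9655056) = 0.0351034; m = ⌈16.1181/0.0351034⌉ = ⌈459.161⌉ = 460.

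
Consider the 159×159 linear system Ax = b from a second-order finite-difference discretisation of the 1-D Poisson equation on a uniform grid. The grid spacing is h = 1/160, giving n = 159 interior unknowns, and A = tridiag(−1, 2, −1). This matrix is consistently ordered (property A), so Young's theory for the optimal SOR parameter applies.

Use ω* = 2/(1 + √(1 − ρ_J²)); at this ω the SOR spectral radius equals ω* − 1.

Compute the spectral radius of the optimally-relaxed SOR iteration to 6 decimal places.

ρ_J = max_k |cos(kπ/160)| = cos(π/160) = 0.999807
1 − cos²(π/160) = sin²(π/160) ⇒ √(1−ρ_J²) = sin(π/160) = 0.0196337.
[ω*] 2 ÷ (1 + 0.0196337) = 2 ÷ 1.0196337 = 1.961489.
Hence ρ(B_{ω*}) = 1.961489 − 1 = 0.961489.

ρ_SOR = 0.961489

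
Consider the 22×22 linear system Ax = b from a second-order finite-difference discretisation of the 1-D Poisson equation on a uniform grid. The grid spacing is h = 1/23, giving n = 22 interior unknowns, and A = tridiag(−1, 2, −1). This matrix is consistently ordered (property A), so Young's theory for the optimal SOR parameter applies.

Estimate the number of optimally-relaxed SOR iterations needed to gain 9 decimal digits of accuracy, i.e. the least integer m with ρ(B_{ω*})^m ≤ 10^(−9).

ρ_J = max_k |cos(kπ/23)| = cos(π/23) = 0.9906859
root = sin(π/23) = 0.1361666  (since 1−cos² = sin²).
Then 2/(1+√(1−ρ_J²)) = 2/(1+0.1361666); ω* = 2/1.1361666 = 1.7603052.
and ρ(B_{ω*}) = 1.7603052 − 1 = 0.7603052.
For 9 digits: m = 9·ln10 / (−ln 0.7603052) = 20.7233/0.274035 = 75.623; round up → m = 76.

m = 76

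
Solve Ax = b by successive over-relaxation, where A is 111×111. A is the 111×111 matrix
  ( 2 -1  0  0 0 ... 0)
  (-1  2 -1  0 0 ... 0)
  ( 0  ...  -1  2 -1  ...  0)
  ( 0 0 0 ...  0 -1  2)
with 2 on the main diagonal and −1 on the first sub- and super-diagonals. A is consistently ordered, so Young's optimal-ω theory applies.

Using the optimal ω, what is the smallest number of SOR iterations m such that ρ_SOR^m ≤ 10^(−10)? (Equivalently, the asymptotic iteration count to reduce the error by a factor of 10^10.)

m = 411

n=111: λ(B_J) = 1 − λ(A)/2 = cos(kπ/112); k=1 gives ρ_J = 0.9996066.
root = sin(π/112) = 0.0280463  (since 1−cos² = sin²).
So ω* = 2/1.0280463 = 1.9454377 (Young).
[ρ_SOR] ω* − 1 = 0.9454377.
m ≥ 10·ln10 / (−ln 0.9454377) = 410.390; smallest integer m = 411.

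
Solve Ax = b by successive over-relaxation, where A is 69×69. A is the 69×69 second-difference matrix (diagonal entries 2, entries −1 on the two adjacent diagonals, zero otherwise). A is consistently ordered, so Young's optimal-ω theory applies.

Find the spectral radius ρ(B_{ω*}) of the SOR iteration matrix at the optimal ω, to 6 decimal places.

ρ_SOR = 0.914123

B_J for the 69×69 system has eigenvalues cos(kπ/70); ρ_J = cos(π/70) = 0.998993.
√(1−ρ_J²) = |sin(π/70)| = 0.0448648
ω* = 2/(1 + 0.0448648) = 2/1.0448648 = 1.914123.
ρ_SOR = ω* − 1 = 1.914123 − 1 = 0.914123.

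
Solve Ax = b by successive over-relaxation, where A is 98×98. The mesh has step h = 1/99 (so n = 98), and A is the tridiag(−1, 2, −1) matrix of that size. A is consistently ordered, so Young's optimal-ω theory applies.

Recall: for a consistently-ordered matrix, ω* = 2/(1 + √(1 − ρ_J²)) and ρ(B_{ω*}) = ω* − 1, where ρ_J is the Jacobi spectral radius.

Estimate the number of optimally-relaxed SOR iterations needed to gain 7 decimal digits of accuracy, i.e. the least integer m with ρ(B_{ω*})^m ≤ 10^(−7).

m = 254

spectrum of D⁻¹(L+U) = {cos(kπ/99) : 1≤k≤98}; ρ_J = cos(π/99) = 0.9994965.
√(1−ρ_J²) = |sin(π/99)| = 0.0317279
ω* = 2/(1 + 0.0317279) = 2/1.0317279 = 1.9384956.
ρ(B_{ω*}) = ω*−1 = 0.9384956
For 7 digits: m = 7·ln10 / (−ln 0.9384956) = 16.1181/0.0634771 = 253.920; round up → m = 254.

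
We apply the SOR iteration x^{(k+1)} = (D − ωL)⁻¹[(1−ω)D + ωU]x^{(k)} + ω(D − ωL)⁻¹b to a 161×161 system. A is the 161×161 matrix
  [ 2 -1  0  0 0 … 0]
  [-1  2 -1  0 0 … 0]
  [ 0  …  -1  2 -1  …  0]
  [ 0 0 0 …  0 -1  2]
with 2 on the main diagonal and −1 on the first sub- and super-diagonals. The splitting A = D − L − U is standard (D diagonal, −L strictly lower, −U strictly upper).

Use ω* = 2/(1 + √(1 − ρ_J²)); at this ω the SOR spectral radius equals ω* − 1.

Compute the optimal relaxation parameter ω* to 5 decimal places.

ω* = 1.96196

n=161: λ(B_J) = 1 − λ(A)/2 = cos(kπ/162); k=1 gives ρ_J = 0.99981.
√(1−ρ_J²) simplifies to sin(π/162) = 0.019391.
Then 2/(1+√(1−ρ_J²)) = 2/(1+0.019391); ω* = 2/1.019391 = 1.96196.
ρ_SOR = ω* − 1 = 1.96196 − 1 = 0.96196.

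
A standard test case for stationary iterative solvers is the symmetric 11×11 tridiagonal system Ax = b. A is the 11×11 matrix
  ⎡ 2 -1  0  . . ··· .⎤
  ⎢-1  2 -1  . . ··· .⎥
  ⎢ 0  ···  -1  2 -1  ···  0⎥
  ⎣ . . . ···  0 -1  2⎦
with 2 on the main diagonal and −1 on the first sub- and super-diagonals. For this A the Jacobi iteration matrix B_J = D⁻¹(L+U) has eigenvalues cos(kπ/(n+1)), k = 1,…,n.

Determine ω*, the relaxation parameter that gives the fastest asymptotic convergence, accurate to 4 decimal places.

ω* = 1.5888

With n=11, ρ(Jacobi) = cos(π/12) = 0.9659.
√(1 − cos²(π/12)) = sin(π/12) ≈ 0.25882.
ω* = 2/(1+0.25882) = 1.5888
ρ(B_{ω*}) = ω*−1 = 0.5888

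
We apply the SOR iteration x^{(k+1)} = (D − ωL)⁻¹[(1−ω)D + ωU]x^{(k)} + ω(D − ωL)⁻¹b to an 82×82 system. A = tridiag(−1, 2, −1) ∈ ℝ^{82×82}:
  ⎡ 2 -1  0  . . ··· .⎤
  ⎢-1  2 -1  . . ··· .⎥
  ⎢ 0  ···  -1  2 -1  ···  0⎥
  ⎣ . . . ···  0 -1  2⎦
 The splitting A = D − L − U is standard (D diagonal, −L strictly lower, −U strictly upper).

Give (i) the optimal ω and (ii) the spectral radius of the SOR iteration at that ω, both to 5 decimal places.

B_J for the 82×82 system has eigenvalues cos(kπ/83); ρ_J = cos(π/83) = 0.99928.
1 − cos²(π/83) = sin²(π/83) ⇒ √(1−ρ_J²) = sin(π/83) = 0.037841.
Young: ω* = 2/(1+√(1−ρ_J²)) = 2/(1+0.037841) = 2/1.037841 = 1.92708.
ρ_SOR = ω* − 1 ≈ 0.92708.

ω* = 1.92708, ρ_SOR = 0.92708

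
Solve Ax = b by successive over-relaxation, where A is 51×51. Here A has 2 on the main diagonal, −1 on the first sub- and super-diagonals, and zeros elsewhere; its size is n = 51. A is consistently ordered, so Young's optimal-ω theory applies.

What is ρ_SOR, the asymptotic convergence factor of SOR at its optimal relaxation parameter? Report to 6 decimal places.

ρ_SOR = 0.886119

spectrum of D⁻¹(L+U) = {cos(kπ/52) : 1≤k≤51}; ρ_J = cos(π/52) = 0.998176.
√(1 − cos²(π/52)) = sin(π/52) ≈ 0.0603785.
ω* = 2/(1 + 0.0603785) = 2/1.0603785 = 1.886119.
Hence ρ(B_{ω*}) = 1.886119 − 1 = 0.886119.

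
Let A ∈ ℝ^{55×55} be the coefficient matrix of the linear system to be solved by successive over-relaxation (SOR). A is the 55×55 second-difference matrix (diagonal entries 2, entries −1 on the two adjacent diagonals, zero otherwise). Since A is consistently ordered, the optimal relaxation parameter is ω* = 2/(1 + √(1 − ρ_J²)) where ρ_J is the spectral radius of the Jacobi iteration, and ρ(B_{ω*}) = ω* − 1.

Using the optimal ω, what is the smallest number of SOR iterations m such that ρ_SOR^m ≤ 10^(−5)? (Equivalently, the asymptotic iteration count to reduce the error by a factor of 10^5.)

m = 103

spectrum of D⁻¹(L+U) = {cos(kπ/56) : 1≤k≤55}; ρ_J = cos(π/56) = 0.9984268.
√(1−ρ_J²) = |sin(π/56)| = 0.0560704
ω* = 2/(1 + 0.0560704) = 2/1.0560704 = 1.8938131.
ρ(B_{ω*}) = ω*−1 = 0.8938131
(0.8938131)^m ≤ 10^{−5}  ⇒  m·ln(0.8938131) ≤ −5·ln10  ⇒  m ≥ 102.557  ⇒  m = 103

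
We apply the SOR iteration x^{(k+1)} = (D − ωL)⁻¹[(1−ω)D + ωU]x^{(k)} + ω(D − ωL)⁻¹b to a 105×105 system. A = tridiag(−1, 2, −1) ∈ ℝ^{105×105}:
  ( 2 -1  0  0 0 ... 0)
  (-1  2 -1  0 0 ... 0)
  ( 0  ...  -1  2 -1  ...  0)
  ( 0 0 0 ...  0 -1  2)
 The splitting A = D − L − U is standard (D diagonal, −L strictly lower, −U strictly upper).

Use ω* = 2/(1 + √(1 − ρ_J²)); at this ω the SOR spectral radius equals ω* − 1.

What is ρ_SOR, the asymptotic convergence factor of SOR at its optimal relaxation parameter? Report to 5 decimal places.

ρ_SOR = 0.94244

n=105: λ(B_J) = 1 − λ(A)/2 = cos(kπ/106); k=1 gives ρ_J = 0.99956.
root = sin(π/106) = 0.029633  (since 1−cos² = sin²).
ω* = 2 / (1 + 0.029633) = 2 / 1.029633 ≈ 1.94244.
[ρ_SOR] ω* − 1 = 0.94244.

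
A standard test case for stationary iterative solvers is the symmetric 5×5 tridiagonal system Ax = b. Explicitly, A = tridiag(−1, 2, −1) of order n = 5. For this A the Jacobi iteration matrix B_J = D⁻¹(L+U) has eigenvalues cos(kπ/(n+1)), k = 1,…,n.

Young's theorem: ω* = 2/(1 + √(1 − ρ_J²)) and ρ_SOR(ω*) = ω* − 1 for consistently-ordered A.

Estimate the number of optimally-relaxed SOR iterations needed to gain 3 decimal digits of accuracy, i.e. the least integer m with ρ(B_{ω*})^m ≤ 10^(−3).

B_J for the 5×5 system has eigenvalues cos(kπ/6); ρ_J = cos(π/6) = 0.8660254.
1 − cos²(π/6) = sin²(π/6) ⇒ √(1−ρ_J²) = sin(π/6) = 0.5000000.
ω* = 2/(1+0.5000000) = 1.3333333
ρ_SOR = ω* − 1 = 1.3333333 − 1 = 0.3333333.
3·ln10 = 6.90776; −ln(0.3333333) = 1.09861; m = ⌈6.90776/1.09861⌉ = ⌈6.288⌉ = 7.

m = 7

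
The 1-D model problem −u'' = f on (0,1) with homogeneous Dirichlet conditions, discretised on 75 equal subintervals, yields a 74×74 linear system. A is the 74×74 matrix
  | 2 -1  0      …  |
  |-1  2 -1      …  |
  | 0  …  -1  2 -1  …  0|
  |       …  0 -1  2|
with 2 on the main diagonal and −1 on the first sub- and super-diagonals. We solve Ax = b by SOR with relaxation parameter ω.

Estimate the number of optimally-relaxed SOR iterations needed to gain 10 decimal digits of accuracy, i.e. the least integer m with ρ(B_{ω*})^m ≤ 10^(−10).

spectrum of D⁻¹(L+U) = {cos(kπ/75) : 1≤k≤74}; ρ_J = cos(π/75) = 0.9991228.
root = sin(π/75) = 0.0418757  (since 1−cos² = sin²).
[ω*] 2 ÷ (1 + 0.0418757) = 2 ÷ 1.0418757 = 1.9196148.
ρ_SOR = ω* − 1 ≈ 0.9196148.
10·ln10 = 23.0259; −ln(0.9196148) = 0.0838004; m = ⌈23.0259/0.0838004⌉ = ⌈274.771⌉ = 275.

m = 275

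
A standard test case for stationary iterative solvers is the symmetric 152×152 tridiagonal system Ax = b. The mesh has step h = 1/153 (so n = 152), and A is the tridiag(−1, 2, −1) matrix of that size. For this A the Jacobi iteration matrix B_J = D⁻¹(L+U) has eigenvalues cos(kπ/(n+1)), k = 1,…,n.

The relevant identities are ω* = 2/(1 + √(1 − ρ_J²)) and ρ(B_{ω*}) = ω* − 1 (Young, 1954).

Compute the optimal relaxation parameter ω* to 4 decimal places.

n=152: λ(B_J) = 1 − λ(A)/2 = cos(kπ/153); k=1 gives ρ_J = 0.9998.
√(1−ρ_J²) simplifies to sin(π/153) = 0.02053.
[ω*] 2 ÷ (1 + 0.02053) = 2 ÷ 1.02053 = 1.9598.
ρ(B_{ω*}) = ω*−1 = 0.9598

ω* = 1.9598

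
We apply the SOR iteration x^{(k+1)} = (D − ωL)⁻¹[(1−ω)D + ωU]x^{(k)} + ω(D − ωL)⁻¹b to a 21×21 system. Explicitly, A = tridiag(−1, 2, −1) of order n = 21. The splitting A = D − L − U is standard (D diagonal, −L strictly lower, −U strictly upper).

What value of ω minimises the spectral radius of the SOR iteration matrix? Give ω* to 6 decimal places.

ω* = 1.750831

n=21: λ(B_J) = 1 − λ(A)/2 = cos(kπ/22); k=1 gives ρ_J = 0.989821.
√(1−ρ_J²) = |sin(π/22)| = 0.1423148
ω* = 2 / (1 + 0.1423148) = 2 / 1.1423148 ≈ 1.750831.
Hence ρ(B_{ω*}) = 1.750831 − 1 = 0.750831.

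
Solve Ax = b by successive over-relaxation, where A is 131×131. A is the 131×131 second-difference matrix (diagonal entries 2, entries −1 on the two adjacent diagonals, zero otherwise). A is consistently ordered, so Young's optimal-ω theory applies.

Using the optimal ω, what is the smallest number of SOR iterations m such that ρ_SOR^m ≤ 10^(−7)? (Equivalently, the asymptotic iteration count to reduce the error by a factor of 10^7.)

m = 339

With n=131, ρ(Jacobi) = cos(π/132) = 0.9997168.
√(1−ρ_J²) = |sin(π/132)| = 0.0237977
So ω* = 2/1.0237977 = 1.9535109 (Young).
ρ_SOR = ω* − 1 ≈ 0.9535109.
7·ln10 = 16.1181; −ln(0.9535109) = 0.0476044; m = ⌈16.1181/0.0476044⌉ = ⌈338.584⌉ = 339.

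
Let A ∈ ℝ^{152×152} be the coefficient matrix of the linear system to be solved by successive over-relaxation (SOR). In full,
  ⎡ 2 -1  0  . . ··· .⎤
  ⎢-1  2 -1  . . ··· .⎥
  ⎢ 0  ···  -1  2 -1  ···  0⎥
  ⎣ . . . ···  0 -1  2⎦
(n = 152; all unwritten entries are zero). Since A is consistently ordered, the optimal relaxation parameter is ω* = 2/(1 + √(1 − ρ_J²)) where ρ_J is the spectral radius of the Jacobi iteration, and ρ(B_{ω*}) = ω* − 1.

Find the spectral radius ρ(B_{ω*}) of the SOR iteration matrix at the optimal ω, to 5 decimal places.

n=152: λ(B_J) = 1 − λ(A)/2 = cos(kπ/153); k=1 gives ρ_J = 0.99979.
√(1 − cos²(π/153)) = sin(π/153) ≈ 0.020532.
So ω* = 2/1.020532 = 1.95976 (Young).
At ω = 1.95976 every |λ(B_ω)| = ω−1, so ρ_SOR = 0.95976.

ρ_SOR = 0.95976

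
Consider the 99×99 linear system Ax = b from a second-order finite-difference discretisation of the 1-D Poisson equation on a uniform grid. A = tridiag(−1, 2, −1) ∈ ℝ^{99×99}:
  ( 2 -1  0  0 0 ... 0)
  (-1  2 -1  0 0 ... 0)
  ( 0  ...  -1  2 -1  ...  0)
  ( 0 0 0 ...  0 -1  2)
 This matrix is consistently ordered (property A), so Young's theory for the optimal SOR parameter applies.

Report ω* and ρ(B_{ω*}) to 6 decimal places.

ω* = 1.939092, ρ_SOR = 0.939092

spectrum of D⁻¹(L+U) = {cos(kπ/100) : 1≤k≤99}; ρ_J = cos(π/100) = 0.999507.
√(1−ρ_J²) simplifies to sin(π/100) = 0.0314108.
Young: ω* = 2/(1+√(1−ρ_J²)) = 2/(1+0.0314108) = 2/1.0314108 = 1.939092.
[ρ_SOR] ω* − 1 = 0.939092.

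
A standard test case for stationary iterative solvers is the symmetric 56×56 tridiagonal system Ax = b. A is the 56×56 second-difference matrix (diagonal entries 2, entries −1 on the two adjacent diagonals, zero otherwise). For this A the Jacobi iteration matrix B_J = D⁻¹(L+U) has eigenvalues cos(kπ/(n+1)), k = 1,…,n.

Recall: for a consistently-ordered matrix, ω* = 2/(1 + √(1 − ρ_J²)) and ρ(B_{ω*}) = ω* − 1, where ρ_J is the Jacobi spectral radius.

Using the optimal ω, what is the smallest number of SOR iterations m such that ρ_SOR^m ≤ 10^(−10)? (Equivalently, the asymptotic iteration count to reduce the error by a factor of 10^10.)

n=56: λ(B_J) = 1 − λ(A)/2 = cos(kπ/57); k=1 gives ρ_J = 0.9984815.
√(1−ρ_J²) simplifies to sin(π/57) = 0.0550878.
So ω* = 2/1.0550878 = 1.8955768 (Young).
ρ_SOR = ω* − 1 ≈ 0.8955768.
ρ_SOR^m ≤ 10^(−10) ⇔ m ≥ 10·ln10/(−ln 0.8955768) = 23.0259/0.110287 = 208.782; m = ⌈208.782⌉ = 209.

m = 209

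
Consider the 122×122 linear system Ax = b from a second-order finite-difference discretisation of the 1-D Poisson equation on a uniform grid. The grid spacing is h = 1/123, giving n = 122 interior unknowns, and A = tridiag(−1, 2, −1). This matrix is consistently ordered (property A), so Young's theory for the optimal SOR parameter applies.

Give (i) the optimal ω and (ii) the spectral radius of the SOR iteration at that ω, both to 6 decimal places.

ρ_J = max_k |cos(kπ/123)| = cos(π/123) = 0.999674
root = sin(π/123) = 0.0255386  (since 1−cos² = sin²).
ω* = 2 / (1 + 0.0255386) = 2 / 1.0255386 ≈ 1.950195.
ρ_SOR = ω* − 1 = 1.950195 − 1 = 0.950195.

ω* = 1.950195, ρ_SOR = 0.950195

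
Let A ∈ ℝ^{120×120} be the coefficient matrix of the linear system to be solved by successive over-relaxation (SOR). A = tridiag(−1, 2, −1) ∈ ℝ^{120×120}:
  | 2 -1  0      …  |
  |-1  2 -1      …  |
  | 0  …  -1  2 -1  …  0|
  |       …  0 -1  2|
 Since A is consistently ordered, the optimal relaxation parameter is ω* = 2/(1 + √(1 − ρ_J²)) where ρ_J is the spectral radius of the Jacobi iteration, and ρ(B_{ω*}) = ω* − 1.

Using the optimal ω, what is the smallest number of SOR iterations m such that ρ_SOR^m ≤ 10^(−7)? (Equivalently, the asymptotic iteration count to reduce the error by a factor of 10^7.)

m = 311

B_J for the 120×120 system has eigenvalues cos(kπ/121); ρ_J = cos(π/121) = 0.9996630.
root = sin(π/121) = 0.0259607  (since 1−cos² = sin²).
[ω*] 2 ÷ (1 + 0.0259607) = 2 ÷ 1.0259607 = 1.9493924.
ρ_SOR = ω* − 1 = 1.9493924 − 1 = 0.9493924.
(0.9493924)^m ≤ 10^{−7}  ⇒  m·ln(0.9493924) ≤ −7·ln10  ⇒  m ≥ 310.363  ⇒  m = 311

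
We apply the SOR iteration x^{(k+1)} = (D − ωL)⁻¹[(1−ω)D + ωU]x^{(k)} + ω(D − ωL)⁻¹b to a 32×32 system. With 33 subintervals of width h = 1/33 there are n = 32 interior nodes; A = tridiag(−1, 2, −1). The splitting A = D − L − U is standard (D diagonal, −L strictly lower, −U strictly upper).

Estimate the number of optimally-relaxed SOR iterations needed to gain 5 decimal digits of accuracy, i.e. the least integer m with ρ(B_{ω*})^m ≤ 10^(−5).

m = 61

spectrum of D⁻¹(L+U) = {cos(kπ/33) : 1≤k≤32}; ρ_J = cos(π/33) = 0.9954719.
root = sin(π/33) = 0.0950560  (since 1−cos² = sin²).
Then 2/(1+√(1−ρ_J²)) = 2/(1+0.0950560); ω* = 2/1.0950560 = 1.8263906.
[ρ_SOR] ω* − 1 = 0.8263906.
5·ln10 = 11.5129; −ln(0.8263906) = 0.190688; m = ⌈11.5129/0.190688⌉ = ⌈60.376⌉ = 61.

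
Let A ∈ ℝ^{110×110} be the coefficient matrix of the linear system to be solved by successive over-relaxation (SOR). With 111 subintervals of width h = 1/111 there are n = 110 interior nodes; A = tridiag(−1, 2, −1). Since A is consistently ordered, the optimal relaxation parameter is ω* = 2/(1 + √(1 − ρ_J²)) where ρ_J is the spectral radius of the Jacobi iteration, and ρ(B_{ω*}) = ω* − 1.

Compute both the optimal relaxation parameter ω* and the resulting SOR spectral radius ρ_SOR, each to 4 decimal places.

B_J for the 110×110 system has eigenvalues cos(kπ/111); ρ_J = cos(π/111) = 0.9996.
√(1−ρ_J²) = |sin(π/111)| = 0.02830
ω* = 2/(1+0.02830) = 1.9450
[ρ_SOR] ω* − 1 = 0.9450.

ω* = 1.9450, ρ_SOR = 0.9450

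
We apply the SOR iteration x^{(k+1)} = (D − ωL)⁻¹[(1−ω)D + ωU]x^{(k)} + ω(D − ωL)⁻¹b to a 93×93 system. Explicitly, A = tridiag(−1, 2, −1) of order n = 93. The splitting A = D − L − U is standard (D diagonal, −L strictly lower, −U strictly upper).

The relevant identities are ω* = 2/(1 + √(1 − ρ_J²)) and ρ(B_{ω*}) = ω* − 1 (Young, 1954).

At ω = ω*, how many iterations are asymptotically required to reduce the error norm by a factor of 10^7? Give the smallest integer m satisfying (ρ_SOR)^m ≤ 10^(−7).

m = 242

[ρ_J] n=93: ρ(B_J) = cos(π/(n+1)) = cos(π/94) = 0.9994416.
1 − cos²(π/94) = sin²(π/94) ⇒ √(1−ρ_J²) = sin(π/94) = 0.0334150.
Young: ω* = 2/(1+√(1−ρ_J²)) = 2/(1+0.0334150) = 2/1.0334150 = 1.9353309.
and ρ(B_{ω*}) = 1.9353309 − 1 = 0.9353309.
(0.9353309)^m ≤ 10^{−7}  ⇒  m·ln(0.9353309) ≤ −7·ln10  ⇒  m ≥ 241.091  ⇒  m = 242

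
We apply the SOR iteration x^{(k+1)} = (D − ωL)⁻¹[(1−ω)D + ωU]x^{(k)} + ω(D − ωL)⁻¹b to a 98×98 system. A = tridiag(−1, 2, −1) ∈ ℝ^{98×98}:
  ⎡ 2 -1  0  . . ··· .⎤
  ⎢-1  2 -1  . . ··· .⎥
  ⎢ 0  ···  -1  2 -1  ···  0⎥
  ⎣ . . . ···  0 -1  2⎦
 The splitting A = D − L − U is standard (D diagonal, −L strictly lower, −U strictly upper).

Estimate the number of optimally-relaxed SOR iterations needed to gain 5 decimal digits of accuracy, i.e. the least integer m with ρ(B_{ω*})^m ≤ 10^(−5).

m = 182

With n=98, ρ(Jacobi) = cos(π/99) = 0.9994965.
root = sin(π/99) = 0.0317279  (since 1−cos² = sin²).
[ω*] 2 ÷ (1 + 0.0317279) = 2 ÷ 1.0317279 = 1.9384956.
ρ_SOR = ω* − 1 = 1.9384956 − 1 = 0.9384956.
m ≥ 5·ln10 / (−ln 0.9384956) = 181.371; smallest integer m = 182.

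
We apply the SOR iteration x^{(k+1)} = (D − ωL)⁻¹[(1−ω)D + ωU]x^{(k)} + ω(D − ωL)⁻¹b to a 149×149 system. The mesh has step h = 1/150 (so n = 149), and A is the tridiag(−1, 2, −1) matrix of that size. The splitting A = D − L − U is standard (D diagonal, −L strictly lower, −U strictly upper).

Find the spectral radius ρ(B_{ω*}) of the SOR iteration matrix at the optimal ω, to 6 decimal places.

ρ_SOR = 0.958974

[ρ_J] n=149: ρ(B_J) = cos(π/(n+1)) = cos(π/150) = 0.999781.
√(1−ρ_J²) = |sin(π/150)| = 0.0209424
Young: ω* = 2/(1+√(1−ρ_J²)) = 2/(1+0.0209424) = 2/1.0209424 = 1.958974.
and ρ(B_{ω*}) = 1.958974 − 1 = 0.958974.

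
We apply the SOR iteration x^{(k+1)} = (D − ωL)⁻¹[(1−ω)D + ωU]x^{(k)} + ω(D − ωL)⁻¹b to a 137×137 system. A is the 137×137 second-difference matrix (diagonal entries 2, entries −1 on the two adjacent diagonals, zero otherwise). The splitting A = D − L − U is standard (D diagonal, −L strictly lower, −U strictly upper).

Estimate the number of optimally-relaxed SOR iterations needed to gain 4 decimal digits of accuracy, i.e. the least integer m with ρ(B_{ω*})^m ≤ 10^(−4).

m = 203

[ρ_J] n=137: ρ(B_J) = cos(π/(n+1)) = cos(π/138) = 0.9997409.
√(1 − cos²(π/138)) = sin(π/138) ≈ 0.0227632.
Then 2/(1+√(1−ρ_J²)) = 2/(1+0.0227632); ω* = 2/1.0227632 = 1.9554869.
Hence ρ(B_{ω*}) = 1.9554869 − 1 = 0.9554869.
For 4 digits: m = 4·ln10 / (−ln 0.9554869) = 9.21034/0.0455342 = 202.273; round up → m = 203.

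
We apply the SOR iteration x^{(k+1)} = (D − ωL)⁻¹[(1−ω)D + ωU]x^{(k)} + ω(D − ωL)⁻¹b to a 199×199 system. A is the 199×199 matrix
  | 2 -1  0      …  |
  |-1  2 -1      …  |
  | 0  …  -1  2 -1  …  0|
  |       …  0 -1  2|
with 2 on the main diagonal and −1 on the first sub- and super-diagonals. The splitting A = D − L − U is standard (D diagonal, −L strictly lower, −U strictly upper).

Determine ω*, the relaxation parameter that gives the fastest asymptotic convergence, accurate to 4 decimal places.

ω* = 1.9691

B_J for the 199×199 system has eigenvalues cos(kπ/200); ρ_J = cos(π/200) = 0.9999.
root = sin(π/200) = 0.01571  (since 1−cos² = sin²).
Young: ω* = 2/(1+√(1−ρ_J²)) = 2/(1+0.01571) = 2/1.01571 = 1.9691.
Hence ρ(B_{ω*}) = 1.9691 − 1 = 0.9691.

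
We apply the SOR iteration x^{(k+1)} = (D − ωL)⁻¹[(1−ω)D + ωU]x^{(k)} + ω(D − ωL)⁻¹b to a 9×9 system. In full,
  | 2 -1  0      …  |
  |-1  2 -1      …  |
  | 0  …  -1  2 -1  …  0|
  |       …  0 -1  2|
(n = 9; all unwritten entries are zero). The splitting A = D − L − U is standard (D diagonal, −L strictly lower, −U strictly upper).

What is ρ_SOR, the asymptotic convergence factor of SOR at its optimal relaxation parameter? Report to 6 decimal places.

ρ_SOR = 0.527864

ρ_J = max_k |cos(kπ/10)| = cos(π/10) = 0.951057
1 − cos²(π/10) = sin²(π/10) ⇒ √(1−ρ_J²) = sin(π/10) = 0.3090170.
So ω* = 2/1.3090170 = 1.527864 (Young).
At ω = 1.527864 every |λ(B_ω)| = ω−1, so ρ_SOR = 0.527864.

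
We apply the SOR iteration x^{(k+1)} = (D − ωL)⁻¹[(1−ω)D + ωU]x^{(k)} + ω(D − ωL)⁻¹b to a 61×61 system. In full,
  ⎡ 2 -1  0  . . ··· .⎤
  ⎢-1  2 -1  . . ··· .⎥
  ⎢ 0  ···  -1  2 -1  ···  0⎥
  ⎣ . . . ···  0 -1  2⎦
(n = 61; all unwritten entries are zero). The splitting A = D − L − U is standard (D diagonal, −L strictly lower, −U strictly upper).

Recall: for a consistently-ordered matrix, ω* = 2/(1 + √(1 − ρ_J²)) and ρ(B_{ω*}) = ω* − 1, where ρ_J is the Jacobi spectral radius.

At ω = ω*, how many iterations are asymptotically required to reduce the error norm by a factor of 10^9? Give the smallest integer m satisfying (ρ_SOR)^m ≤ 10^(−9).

[ρ_J] n=61: ρ(B_J) = cos(π/(n+1)) = cos(π/62) = 0.9987165.
√(1 − cos²(π/62)) = sin(π/62) ≈ 0.0506492.
So ω* = 2/1.0506492 = 1.9035849 (Young).
At ω = 1.9035849 every |λ(B_ω)| = ω−1, so ρ_SOR = 0.9035849.
9·ln10 = 20.7233; −ln(0.9035849) = 0.101385; m = ⌈20.7233/0.101385⌉ = ⌈204.402⌉ = 205.

m = 205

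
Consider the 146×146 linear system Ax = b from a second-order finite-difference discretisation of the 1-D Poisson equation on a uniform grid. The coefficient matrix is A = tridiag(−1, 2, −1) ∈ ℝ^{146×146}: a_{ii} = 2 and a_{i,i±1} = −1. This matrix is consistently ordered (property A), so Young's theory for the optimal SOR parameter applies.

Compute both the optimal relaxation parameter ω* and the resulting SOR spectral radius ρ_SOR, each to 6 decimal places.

ω* = 1.958155, ρ_SOR = 0.958155

spectrum of D⁻¹(L+U) = {cos(kπ/147) : 1≤k≤146}; ρ_J = cos(π/147) = 0.999772.
1 − cos²(π/147) = sin²(π/147) ⇒ √(1−ρ_J²) = sin(π/147) = 0.0213698.
Then 2/(1+√(1−ρ_J²)) = 2/(1+0.0213698); ω* = 2/1.0213698 = 1.958155.
Hence ρ(B_{ω*}) = 1.958155 − 1 = 0.958155.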